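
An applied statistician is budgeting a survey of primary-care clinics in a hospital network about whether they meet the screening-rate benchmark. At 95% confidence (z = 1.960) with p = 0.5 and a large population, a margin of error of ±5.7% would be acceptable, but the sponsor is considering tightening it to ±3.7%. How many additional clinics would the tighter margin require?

406

At ±5.7%: n = 1.960² × 0.2500 / 0.057² ≈ 295.60 → 296.
At ±3.7%: n = 1.960² × 0.2500 / 0.037² ≈ 701.53 → 702.
Additional respondents: 702 − 296 = 406.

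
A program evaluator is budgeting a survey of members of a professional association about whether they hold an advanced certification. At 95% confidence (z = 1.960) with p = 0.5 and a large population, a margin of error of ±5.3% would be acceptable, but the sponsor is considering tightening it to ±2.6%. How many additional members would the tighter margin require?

At ±5.3%: n = 1.960² × 0.2500 / 0.053² ≈ 341.90 → 342.
At ±2.6%: n = 1.960² × 0.2500 / 0.026² ≈ 1420.71 → 1421.
Additional respondents: 1421 − 342 = 1079.

1079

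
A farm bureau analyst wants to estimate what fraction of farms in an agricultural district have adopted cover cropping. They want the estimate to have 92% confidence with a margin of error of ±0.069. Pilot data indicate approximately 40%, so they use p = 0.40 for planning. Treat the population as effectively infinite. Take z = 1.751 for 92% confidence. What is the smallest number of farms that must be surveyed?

With p = 0.40, p(1−p) = 0.2400.
n = z²·p(1−p)/E² = 1.751² × 0.2400 / 0.069² = 3.0660 × 0.2400 / 0.004761 ≈ 154.56.
Rounding up gives n = 155.

155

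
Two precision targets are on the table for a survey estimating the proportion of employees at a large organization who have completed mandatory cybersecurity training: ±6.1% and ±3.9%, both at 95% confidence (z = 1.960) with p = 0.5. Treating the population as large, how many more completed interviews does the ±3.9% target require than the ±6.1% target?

At ±6.1%: n = 1.960² × 0.2500 / 0.061² ≈ 258.10 → 259.
At ±3.9%: n = 1.960² × 0.2500 / 0.039² ≈ 631.43 → 632.
Additional respondents: 632 − 259 = 373.

373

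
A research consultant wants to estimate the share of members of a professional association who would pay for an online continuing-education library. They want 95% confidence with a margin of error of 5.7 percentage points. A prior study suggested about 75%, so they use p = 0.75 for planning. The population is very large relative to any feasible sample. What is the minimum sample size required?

222

For 95% confidence, z = 1.960.
With p = 0.75, p(1−p) = 0.1875.
n = z²·p(1−p)/E² = 1.960² × 0.1875 / 0.057² = 3.8416 × 0.1875 / 0.003249 ≈ 221.70.
Rounding up gives n = 222.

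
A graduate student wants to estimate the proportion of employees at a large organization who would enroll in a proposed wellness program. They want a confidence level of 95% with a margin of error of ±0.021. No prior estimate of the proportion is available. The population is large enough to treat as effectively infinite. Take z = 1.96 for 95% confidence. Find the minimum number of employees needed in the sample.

2178

With no prior estimate, use p = 0.5, giving p(1−p) = 0.25.
n = z²·p(1−p)/E² = 1.96² × 0.2500 / 0.021² = 3.8416 × 0.2500 / 0.000441 ≈ 2177.78.
Rounding up gives n = 2178.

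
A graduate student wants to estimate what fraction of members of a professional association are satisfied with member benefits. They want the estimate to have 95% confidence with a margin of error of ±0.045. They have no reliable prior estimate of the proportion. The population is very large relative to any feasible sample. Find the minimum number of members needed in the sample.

475

For 95% confidence, z = 1.960.
With no prior estimate, use p = 0.5, giving p(1−p) = 0.25.
n = z²·p(1−p)/E² = 1.960² × 0.2500 / 0.045² = 3.8416 × 0.2500 / 0.002025 ≈ 474.27.
Rounding up gives n = 475.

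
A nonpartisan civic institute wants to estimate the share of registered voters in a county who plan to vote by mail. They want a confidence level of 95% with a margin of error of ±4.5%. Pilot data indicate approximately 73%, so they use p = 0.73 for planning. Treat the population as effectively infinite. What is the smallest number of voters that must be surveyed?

For 95% confidence, z = 1.96.
With p = 0.73, p(1−p) = 0.1971.
n = z²·p(1−p)/E² = 1.96² × 0.1971 / 0.045² = 3.8416 × 0.1971 / 0.002025 ≈ 373.92.
Rounding up gives n = 374.

374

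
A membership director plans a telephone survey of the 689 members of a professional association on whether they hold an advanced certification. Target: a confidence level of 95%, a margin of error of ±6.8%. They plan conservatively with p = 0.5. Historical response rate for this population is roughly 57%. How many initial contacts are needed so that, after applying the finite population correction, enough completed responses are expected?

281

For 95% confidence, z = 1.96.
Completed interviews needed (unadjusted): n₀ = 1.96² × 0.2500 / 0.068² ≈ 207.70 → 208.
FPC for N = 689: n = 208 / (1 + 207/689) = 208 / 1.3004 ≈ 159.95 → 160.
At a 57% response rate, contacts needed = 160 / 0.57 ≈ 280.70 → 281.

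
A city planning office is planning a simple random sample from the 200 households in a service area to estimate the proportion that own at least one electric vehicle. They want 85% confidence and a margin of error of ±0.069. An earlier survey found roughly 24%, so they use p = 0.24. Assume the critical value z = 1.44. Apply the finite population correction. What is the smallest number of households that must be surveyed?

58

Unadjusted: n₀ = 1.44² × 0.24 × 0.76 / 0.069² ≈ 79.44, so n₀ = 80.
Finite population correction with N = 200: n = n₀ / (1 + (n₀−1)/N) = 80 / (1 + 79/200) = 80 / 1.3950 ≈ 57.35.
Rounding up, n = 58.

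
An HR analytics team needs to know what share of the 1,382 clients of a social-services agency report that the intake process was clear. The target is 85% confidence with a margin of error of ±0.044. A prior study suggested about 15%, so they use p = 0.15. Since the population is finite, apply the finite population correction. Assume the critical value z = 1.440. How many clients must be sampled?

125

Unadjusted: n₀ = 1.440² × 0.15 × 0.85 / 0.044² ≈ 136.56, so n₀ = 137.
Finite population correction with N = 1,382: n = n₀ / (1 + (n₀−1)/N) = 137 / (1 + 136/1382) = 137 / 1.0984 ≈ 124.73.
Rounding up, n = 125.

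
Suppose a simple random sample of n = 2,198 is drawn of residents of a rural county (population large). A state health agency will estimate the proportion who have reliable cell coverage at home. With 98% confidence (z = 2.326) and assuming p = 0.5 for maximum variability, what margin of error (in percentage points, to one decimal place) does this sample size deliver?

SE(p̂) = √[p(1−p)/n] = √[0.2500/2198] = 0.01066.
E = z × SE = 2.326 × 0.01066 = 0.02481, or 2.5 percentage points.

2.5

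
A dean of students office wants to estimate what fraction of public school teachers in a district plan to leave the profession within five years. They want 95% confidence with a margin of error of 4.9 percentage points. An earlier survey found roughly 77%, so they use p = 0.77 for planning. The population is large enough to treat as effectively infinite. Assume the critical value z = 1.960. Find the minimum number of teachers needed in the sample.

With p = 0.77, p(1−p) = 0.1771.
n = z²·p(1−p)/E² = 1.960² × 0.1771 / 0.049² = 3.8416 × 0.1771 / 0.002401 ≈ 283.36.
Rounding up gives n = 284.

284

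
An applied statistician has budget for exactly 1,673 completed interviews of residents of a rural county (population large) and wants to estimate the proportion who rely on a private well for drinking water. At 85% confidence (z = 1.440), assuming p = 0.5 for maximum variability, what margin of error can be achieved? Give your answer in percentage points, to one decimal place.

1.8

SE(p̂) = √[p(1−p)/n] = √[0.2500/1673] = 0.01222.
E = z × SE = 1.440 × 0.01222 = 0.01760, or 1.8 percentage points.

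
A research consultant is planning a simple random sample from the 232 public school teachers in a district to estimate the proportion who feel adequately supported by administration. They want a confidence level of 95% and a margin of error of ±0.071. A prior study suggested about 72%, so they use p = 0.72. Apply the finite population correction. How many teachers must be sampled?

93

For 95% confidence, z = 1.960.
Unadjusted: n₀ = 1.960² × 0.72 × 0.28 / 0.071² ≈ 153.63, so n₀ = 154.
Finite population correction with N = 232: n = n₀ / (1 + (n₀−1)/N) = 154 / (1 + 153/232) = 154 / 1.6595 ≈ 92.80.
Rounding up, n = 93.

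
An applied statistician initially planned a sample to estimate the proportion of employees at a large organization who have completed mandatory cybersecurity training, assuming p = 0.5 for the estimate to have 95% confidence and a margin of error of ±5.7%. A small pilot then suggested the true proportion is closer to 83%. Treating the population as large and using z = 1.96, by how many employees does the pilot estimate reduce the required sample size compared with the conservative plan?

Conservative (p = 0.5): n = 1.96² × 0.25 / 0.057² ≈ 295.60 → 296.
Using p = 0.83: p(1−p) = 0.1411, so n = 1.96² × 0.1411 / 0.057² ≈ 166.84 → 167.
Reduction: 296 − 167 = 129.

129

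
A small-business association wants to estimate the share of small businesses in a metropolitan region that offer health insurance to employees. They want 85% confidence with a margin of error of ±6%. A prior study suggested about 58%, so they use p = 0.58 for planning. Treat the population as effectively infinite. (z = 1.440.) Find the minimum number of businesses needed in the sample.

With p = 0.58, p(1−p) = 0.2436.
n = z²·p(1−p)/E² = 1.440² × 0.2436 / 0.060² = 2.0736 × 0.2436 / 0.003600 ≈ 140.31.
Rounding up gives n = 141.

141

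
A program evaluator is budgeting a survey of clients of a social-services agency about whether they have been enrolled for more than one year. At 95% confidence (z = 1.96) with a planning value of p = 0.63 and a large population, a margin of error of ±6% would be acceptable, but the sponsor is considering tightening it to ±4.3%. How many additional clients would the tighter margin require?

236

At ±6%: n = 1.96² × 0.2331 / 0.060² ≈ 248.74 → 249.
At ±4.3%: n = 1.96² × 0.2331 / 0.043² ≈ 484.30 → 485.
Additional respondents: 485 − 249 = 236.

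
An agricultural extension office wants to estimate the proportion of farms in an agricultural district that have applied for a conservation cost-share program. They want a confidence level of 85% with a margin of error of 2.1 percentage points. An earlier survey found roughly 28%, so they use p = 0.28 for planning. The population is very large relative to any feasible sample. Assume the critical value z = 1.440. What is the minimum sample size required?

With p = 0.28, p(1−p) = 0.2016.
n = z²·p(1−p)/E² = 1.440² × 0.2016 / 0.021² = 2.0736 × 0.2016 / 0.000441 ≈ 947.93.
Rounding up gives n = 948.

948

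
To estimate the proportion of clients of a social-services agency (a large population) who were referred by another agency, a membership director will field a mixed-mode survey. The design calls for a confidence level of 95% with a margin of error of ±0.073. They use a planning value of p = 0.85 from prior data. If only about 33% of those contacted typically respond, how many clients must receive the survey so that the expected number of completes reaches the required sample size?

279

For 95% confidence, z = 1.960.
Completed interviews needed: n₀ = 1.960² × 0.1275 / 0.073² ≈ 91.91 → 92.
At a 33% response rate, contacts needed = 92 / 0.33 ≈ 278.79 → 279.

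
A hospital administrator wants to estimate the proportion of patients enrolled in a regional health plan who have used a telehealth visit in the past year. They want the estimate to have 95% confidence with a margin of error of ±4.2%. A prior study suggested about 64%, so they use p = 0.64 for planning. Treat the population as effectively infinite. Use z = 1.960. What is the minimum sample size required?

502

With p = 0.64, p(1−p) = 0.2304.
n = z²·p(1−p)/E² = 1.960² × 0.2304 / 0.042² = 3.8416 × 0.2304 / 0.001764 ≈ 501.76.
Rounding up gives n = 502.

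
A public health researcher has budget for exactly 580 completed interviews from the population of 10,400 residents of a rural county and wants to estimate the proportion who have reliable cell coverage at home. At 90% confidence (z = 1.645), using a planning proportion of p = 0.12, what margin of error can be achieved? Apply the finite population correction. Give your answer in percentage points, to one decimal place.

2.2

Finite-population factor: (N−n)/(N−1) = (10400−580)/(10400−1) = 0.9443.
SE(p̂) = √[p(1−p)/n · (N−n)/(N−1)] = √[0.1056/580 × 0.9443] = 0.01311.
E = z × SE = 1.645 × 0.01311 = 0.02157 ≈ 2.2 percentage points.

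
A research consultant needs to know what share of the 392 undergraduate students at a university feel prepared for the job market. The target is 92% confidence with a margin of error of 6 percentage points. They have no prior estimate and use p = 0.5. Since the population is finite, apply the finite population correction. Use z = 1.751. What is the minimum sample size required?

139

Unadjusted: n₀ = 1.751² × 0.50 × 0.50 / 0.060² ≈ 212.92, so n₀ = 213.
Finite population correction with N = 392: n = n₀ / (1 + (n₀−1)/N) = 213 / (1 + 212/392) = 213 / 1.5408 ≈ 138.24.
Rounding up, n = 139.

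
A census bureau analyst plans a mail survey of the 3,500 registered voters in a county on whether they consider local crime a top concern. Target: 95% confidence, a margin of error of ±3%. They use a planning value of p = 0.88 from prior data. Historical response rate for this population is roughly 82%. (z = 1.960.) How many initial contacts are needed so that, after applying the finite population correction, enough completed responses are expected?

488

Completed interviews needed (unadjusted): n₀ = 1.960² × 0.1056 / 0.030² ≈ 450.75 → 451.
FPC for N = 3,500: n = 451 / (1 + 450/3500) = 451 / 1.1286 ≈ 399.62 → 400.
At an 82% response rate, contacts needed = 400 / 0.82 ≈ 487.80 → 488.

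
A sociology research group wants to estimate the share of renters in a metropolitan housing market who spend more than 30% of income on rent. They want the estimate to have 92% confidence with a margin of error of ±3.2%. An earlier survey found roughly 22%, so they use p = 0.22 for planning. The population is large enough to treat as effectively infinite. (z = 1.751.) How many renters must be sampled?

With p = 0.22, p(1−p) = 0.1716.
n = z²·p(1−p)/E² = 1.751² × 0.1716 / 0.032² = 3.0660 × 0.1716 / 0.001024 ≈ 513.79.
Rounding up gives n = 514.

514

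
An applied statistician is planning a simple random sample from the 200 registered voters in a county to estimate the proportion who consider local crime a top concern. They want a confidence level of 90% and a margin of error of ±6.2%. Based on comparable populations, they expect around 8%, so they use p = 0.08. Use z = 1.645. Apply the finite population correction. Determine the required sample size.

Unadjusted: n₀ = 1.645² × 0.08 × 0.92 / 0.062² ≈ 51.81, so n₀ = 52.
Finite population correction with N = 200: n = n₀ / (1 + (n₀−1)/N) = 52 / (1 + 51/200) = 52 / 1.2550 ≈ 41.43.
Rounding up, n = 42.

42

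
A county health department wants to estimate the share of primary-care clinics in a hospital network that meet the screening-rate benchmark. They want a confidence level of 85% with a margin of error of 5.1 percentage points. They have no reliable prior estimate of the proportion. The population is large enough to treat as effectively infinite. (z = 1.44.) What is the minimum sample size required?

With no prior estimate, use p = 0.5, giving p(1−p) = 0.25.
n = z²·p(1−p)/E² = 1.44² × 0.2500 / 0.051² = 2.0736 × 0.2500 / 0.002601 ≈ 199.31.
Rounding up gives n = 200.

200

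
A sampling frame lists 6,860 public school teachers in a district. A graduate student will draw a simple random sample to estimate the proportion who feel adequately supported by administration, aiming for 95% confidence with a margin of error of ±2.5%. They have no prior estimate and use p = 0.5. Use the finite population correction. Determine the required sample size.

For 95% confidence, z = 1.960.
Unadjusted: n₀ = 1.960² × 0.50 × 0.50 / 0.025² ≈ 1536.64, so n₀ = 1537.
Finite population correction with N = 6,860: n = n₀ / (1 + (n₀−1)/N) = 1537 / (1 + 1536/6860) = 1537 / 1.2239 ≈ 1255.81.
Rounding up, n = 1256.

1256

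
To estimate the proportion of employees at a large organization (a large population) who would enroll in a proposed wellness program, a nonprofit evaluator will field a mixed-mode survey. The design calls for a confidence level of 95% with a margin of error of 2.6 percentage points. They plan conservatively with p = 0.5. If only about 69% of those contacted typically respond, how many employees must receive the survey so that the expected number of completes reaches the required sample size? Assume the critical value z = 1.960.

Completed interviews needed: n₀ = 1.960² × 0.2500 / 0.026² ≈ 1420.71 → 1421.
At a 69% response rate, contacts needed = 1421 / 0.69 ≈ 2059.42 → 2060.

2060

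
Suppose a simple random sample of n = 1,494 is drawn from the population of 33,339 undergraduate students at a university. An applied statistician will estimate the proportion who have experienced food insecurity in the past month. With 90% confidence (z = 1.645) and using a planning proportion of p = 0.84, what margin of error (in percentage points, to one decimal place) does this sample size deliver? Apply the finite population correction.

1.5

Finite-population factor: (N−n)/(N−1) = (33339−1494)/(33339−1) = 0.9552.
SE(p̂) = √[p(1−p)/n · (N−n)/(N−1)] = √[0.1344/1494 × 0.9552] = 0.00927.
E = z × SE = 1.645 × 0.00927 = 0.01525 ≈ 1.5 percentage points.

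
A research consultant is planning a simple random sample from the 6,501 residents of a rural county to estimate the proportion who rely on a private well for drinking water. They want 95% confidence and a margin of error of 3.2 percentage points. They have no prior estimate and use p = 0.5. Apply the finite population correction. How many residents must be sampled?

For 95% confidence, z = 1.960.
Unadjusted: n₀ = 1.960² × 0.50 × 0.50 / 0.032² ≈ 937.89, so n₀ = 938.
Finite population correction with N = 6,501: n = n₀ / (1 + (n₀−1)/N) = 938 / (1 + 937/6501) = 938 / 1.1441 ≈ 819.84.
Rounding up, n = 820.

820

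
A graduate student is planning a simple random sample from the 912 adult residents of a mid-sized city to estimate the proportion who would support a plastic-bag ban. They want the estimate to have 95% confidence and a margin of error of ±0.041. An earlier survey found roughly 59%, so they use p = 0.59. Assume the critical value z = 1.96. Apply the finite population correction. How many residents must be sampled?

345

Unadjusted: n₀ = 1.96² × 0.59 × 0.41 / 0.041² ≈ 552.82, so n₀ = 553.
Finite population correction with N = 912: n = n₀ / (1 + (n₀−1)/N) = 553 / (1 + 552/912) = 553 / 1.6053 ≈ 344.49.
Rounding up, n = 345.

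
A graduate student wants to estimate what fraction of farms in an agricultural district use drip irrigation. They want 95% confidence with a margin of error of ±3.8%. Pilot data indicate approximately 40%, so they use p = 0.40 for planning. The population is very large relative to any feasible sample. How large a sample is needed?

639

For 95% confidence, z = 1.960.
With p = 0.40, p(1−p) = 0.2400.
n = z²·p(1−p)/E² = 1.960² × 0.2400 / 0.038² = 3.8416 × 0.2400 / 0.001444 ≈ 638.49.
Rounding up gives n = 639.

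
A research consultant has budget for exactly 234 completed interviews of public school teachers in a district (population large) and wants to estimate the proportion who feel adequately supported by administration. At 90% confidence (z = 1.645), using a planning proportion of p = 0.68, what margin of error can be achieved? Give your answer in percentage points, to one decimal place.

SE(p̂) = √[p(1−p)/n] = √[0.2176/234] = 0.03049.
E = z × SE = 1.645 × 0.03049 = 0.05016, or 5.0 percentage points.

5.0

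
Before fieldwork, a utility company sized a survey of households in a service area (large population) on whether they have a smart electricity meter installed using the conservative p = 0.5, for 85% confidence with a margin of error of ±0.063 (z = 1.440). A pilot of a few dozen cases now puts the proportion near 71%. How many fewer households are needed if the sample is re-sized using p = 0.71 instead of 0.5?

Conservative (p = 0.5): n = 1.440² × 0.25 / 0.063² ≈ 130.61 → 131.
Using p = 0.71: p(1−p) = 0.2059, so n = 1.440² × 0.2059 / 0.063² ≈ 107.57 → 108.
Reduction: 131 − 108 = 23.

23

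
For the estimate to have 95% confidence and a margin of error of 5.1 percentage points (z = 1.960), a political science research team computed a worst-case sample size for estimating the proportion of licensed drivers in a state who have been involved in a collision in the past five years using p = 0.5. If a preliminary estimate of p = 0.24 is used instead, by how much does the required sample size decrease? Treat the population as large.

100

Conservative (p = 0.5): n = 1.960² × 0.25 / 0.051² ≈ 369.24 → 370.
Using p = 0.24: p(1−p) = 0.1824, so n = 1.960² × 0.1824 / 0.051² ≈ 269.40 → 270.
Reduction: 370 − 270 = 100.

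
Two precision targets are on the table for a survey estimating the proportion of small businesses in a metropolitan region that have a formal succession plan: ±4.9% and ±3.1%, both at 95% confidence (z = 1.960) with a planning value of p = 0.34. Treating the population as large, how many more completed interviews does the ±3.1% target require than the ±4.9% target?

538

At ±4.9%: n = 1.960² × 0.2244 / 0.049² ≈ 359.04 → 360.
At ±3.1%: n = 1.960² × 0.2244 / 0.031² ≈ 897.04 → 898.
Additional respondents: 898 − 360 = 538.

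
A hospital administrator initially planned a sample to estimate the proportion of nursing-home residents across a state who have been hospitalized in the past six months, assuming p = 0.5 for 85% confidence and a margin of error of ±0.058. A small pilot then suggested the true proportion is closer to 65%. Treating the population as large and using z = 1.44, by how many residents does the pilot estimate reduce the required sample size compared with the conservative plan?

Conservative (p = 0.5): n = 1.44² × 0.25 / 0.058² ≈ 154.10 → 155.
Using p = 0.65: p(1−p) = 0.2275, so n = 1.44² × 0.2275 / 0.058² ≈ 140.23 → 141.
Reduction: 155 − 141 = 14.

14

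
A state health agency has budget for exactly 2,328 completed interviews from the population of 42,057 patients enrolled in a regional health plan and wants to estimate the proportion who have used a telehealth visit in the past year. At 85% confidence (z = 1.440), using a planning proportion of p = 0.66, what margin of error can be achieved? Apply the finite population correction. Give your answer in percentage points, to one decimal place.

Finite-population factor: (N−n)/(N−1) = (42057−2328)/(42057−1) = 0.9447.
SE(p̂) = √[p(1−p)/n · (N−n)/(N−1)] = √[0.2244/2328 × 0.9447] = 0.00954.
E = z × SE = 1.440 × 0.00954 = 0.01374 ≈ 1.4 percentage points.

1.4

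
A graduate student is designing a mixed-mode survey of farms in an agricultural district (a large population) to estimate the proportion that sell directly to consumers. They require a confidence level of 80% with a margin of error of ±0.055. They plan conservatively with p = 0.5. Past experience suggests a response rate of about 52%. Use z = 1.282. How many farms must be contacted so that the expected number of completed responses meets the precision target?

262

Completed interviews needed: n₀ = 1.282² × 0.2500 / 0.055² ≈ 135.83 → 136.
At a 52% response rate, contacts needed = 136 / 0.52 ≈ 261.54 → 262.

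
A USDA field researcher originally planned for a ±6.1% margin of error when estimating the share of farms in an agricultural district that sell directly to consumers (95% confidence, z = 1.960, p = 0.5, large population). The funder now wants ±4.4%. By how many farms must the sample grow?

At ±6.1%: n = 1.960² × 0.2500 / 0.061² ≈ 258.10 → 259.
At ±4.4%: n = 1.960² × 0.2500 / 0.044² ≈ 496.07 → 497.
Additional respondents: 497 − 259 = 238.

238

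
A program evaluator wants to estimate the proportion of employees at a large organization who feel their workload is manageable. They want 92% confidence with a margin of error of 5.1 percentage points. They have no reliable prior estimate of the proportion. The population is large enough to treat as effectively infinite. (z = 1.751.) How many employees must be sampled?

With no prior estimate, use p = 0.5, giving p(1−p) = 0.25.
n = z²·p(1−p)/E² = 1.751² × 0.2500 / 0.051² = 3.0660 × 0.2500 / 0.002601 ≈ 294.69.
Rounding up gives n = 295.

295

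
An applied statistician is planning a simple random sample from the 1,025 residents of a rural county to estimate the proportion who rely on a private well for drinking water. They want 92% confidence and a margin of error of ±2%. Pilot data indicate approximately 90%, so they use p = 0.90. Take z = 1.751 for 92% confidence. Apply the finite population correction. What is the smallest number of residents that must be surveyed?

413

Unadjusted: n₀ = 1.751² × 0.90 × 0.10 / 0.020² ≈ 689.85, so n₀ = 690.
Finite population correction with N = 1,025: n = n₀ / (1 + (n₀−1)/N) = 690 / (1 + 689/1025) = 690 / 1.6722 ≈ 412.63.
Rounding up, n = 413.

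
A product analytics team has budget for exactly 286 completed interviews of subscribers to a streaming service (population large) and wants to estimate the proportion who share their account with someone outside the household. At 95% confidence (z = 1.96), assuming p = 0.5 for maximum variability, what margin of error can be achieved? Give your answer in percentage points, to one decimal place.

SE(p̂) = √[p(1−p)/n] = √[0.2500/286] = 0.02957.
E = z × SE = 1.96 × 0.02957 = 0.05795, or 5.8 percentage points.

5.8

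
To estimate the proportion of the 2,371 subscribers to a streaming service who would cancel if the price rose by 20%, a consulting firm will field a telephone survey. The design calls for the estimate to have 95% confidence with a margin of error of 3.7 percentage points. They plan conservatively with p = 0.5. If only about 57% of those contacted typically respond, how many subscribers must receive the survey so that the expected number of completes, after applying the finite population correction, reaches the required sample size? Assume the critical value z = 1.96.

Completed interviews needed (unadjusted): n₀ = 1.96² × 0.2500 / 0.037² ≈ 701.53 → 702.
FPC for N = 2,371: n = 702 / (1 + 701/2371) = 702 / 1.2957 ≈ 541.81 → 542.
At a 57% response rate, contacts needed = 542 / 0.57 ≈ 950.88 → 951.

951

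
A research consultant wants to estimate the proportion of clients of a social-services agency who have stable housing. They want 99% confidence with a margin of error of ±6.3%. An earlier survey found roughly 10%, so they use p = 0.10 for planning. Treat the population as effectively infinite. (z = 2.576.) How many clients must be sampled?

With p = 0.10, p(1−p) = 0.0900.
n = z²·p(1−p)/E² = 2.576² × 0.0900 / 0.063² = 6.6358 × 0.0900 / 0.003969 ≈ 150.47.
Rounding up gives n = 151.

151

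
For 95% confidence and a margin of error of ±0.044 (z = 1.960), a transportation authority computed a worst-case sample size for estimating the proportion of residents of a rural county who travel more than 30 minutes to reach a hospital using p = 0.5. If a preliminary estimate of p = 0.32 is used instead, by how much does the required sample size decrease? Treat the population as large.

Conservative (p = 0.5): n = 1.960² × 0.25 / 0.044² ≈ 496.07 → 497.
Using p = 0.32: p(1−p) = 0.2176, so n = 1.960² × 0.2176 / 0.044² ≈ 431.78 → 432.
Reduction: 497 − 432 = 65.

65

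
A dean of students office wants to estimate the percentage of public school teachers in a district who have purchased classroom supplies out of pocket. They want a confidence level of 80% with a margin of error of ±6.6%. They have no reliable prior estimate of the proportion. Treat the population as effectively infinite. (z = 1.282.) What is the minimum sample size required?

95

With no prior estimate, use p = 0.5, giving p(1−p) = 0.25.
n = z²·p(1−p)/E² = 1.282² × 0.2500 / 0.066² = 1.6435 × 0.2500 / 0.004356 ≈ 94.33.
Rounding up gives n = 95.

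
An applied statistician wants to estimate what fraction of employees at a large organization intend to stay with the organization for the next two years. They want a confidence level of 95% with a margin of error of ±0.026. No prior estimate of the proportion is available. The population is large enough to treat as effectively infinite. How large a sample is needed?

For 95% confidence, z = 1.960.
With no prior estimate, use p = 0.5, giving p(1−p) = 0.25.
n = z²·p(1−p)/E² = 1.960² × 0.2500 / 0.026² = 3.8416 × 0.2500 / 0.000676 ≈ 1420.71.
Rounding up gives n = 1421.

1421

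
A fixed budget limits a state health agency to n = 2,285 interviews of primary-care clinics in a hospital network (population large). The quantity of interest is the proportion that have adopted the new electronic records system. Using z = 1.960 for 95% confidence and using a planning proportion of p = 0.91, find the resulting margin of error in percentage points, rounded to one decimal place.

SE(p̂) = √[p(1−p)/n] = √[0.0819/2285] = 0.00599.
E = z × SE = 1.960 × 0.00599 = 0.01173, or 1.2 percentage points.

1.2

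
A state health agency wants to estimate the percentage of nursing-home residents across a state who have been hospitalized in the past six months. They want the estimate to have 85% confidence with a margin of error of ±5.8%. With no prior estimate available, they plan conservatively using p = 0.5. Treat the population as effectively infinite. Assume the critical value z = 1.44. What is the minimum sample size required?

With p = 0.5, p(1−p) = 0.25.
n = z²·p(1−p)/E² = 1.44² × 0.2500 / 0.058² = 2.0736 × 0.2500 / 0.003364 ≈ 154.10.
Rounding up gives n = 155.

155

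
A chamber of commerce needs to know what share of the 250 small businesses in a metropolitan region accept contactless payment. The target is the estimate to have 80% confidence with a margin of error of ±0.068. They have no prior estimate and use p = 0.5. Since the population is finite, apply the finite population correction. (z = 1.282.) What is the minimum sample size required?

66

Unadjusted: n₀ = 1.282² × 0.50 × 0.50 / 0.068² ≈ 88.86, so n₀ = 89.
Finite population correction with N = 250: n = n₀ / (1 + (n₀−1)/N) = 89 / (1 + 88/250) = 89 / 1.3520 ≈ 65.83.
Rounding up, n = 66.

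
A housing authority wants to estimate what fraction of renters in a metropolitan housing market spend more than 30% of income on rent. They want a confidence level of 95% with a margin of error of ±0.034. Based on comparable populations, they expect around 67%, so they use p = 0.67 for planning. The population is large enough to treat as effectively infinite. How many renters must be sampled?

735

For 95% confidence, z = 1.960.
With p = 0.67, p(1−p) = 0.2211.
n = z²·p(1−p)/E² = 1.960² × 0.2211 / 0.034² = 3.8416 × 0.2211 / 0.001156 ≈ 734.76.
Rounding up gives n = 735.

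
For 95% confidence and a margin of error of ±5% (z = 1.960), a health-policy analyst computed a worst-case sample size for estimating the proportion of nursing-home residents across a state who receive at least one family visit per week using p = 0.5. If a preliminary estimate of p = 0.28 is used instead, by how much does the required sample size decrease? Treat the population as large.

75

Conservative (p = 0.5): n = 1.960² × 0.25 / 0.050² ≈ 384.16 → 385.
Using p = 0.28: p(1−p) = 0.2016, so n = 1.960² × 0.2016 / 0.050² ≈ 309.79 → 310.
Reduction: 385 − 310 = 75.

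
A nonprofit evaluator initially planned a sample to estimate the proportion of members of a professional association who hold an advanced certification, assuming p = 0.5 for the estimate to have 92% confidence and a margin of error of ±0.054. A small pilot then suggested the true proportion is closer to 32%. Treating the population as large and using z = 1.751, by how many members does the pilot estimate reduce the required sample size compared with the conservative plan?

Conservative (p = 0.5): n = 1.751² × 0.25 / 0.054² ≈ 262.86 → 263.
Using p = 0.32: p(1−p) = 0.2176, so n = 1.751² × 0.2176 / 0.054² ≈ 228.79 → 229.
Reduction: 263 − 229 = 34.

34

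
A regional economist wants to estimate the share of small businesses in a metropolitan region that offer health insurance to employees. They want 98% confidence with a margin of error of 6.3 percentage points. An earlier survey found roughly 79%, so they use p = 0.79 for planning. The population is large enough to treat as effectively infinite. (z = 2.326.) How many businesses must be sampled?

With p = 0.79, p(1−p) = 0.1659.
n = z²·p(1−p)/E² = 2.326² × 0.1659 / 0.063² = 5.4103 × 0.1659 / 0.003969 ≈ 226.14.
Rounding up gives n = 227.

227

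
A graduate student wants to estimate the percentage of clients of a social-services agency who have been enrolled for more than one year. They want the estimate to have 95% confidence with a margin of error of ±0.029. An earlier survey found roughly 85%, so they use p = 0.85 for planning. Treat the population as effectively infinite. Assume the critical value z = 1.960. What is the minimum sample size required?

With p = 0.85, p(1−p) = 0.1275.
n = z²·p(1−p)/E² = 1.960² × 0.1275 / 0.029² = 3.8416 × 0.1275 / 0.000841 ≈ 582.41.
Rounding up gives n = 583.

583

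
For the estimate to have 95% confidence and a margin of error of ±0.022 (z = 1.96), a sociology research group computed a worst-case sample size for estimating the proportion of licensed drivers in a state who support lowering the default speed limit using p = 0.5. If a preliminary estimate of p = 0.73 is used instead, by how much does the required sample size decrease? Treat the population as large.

420

Conservative (p = 0.5): n = 1.96² × 0.25 / 0.022² ≈ 1984.30 → 1985.
Using p = 0.73: p(1−p) = 0.1971, so n = 1.96² × 0.1971 / 0.022² ≈ 1564.42 → 1565.
Reduction: 1985 − 1565 = 420.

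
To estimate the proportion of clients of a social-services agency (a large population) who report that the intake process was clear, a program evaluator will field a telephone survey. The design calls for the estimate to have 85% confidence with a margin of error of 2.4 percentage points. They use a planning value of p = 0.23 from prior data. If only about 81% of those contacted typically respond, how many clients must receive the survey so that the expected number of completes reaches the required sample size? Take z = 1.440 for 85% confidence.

788

Completed interviews needed: n₀ = 1.440² × 0.1771 / 0.024² ≈ 637.56 → 638.
At an 81% response rate, contacts needed = 638 / 0.81 ≈ 787.65 → 788.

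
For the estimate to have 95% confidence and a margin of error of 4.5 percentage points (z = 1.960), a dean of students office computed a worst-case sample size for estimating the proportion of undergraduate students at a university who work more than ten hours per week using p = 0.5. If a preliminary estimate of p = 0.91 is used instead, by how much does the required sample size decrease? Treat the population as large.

Conservative (p = 0.5): n = 1.960² × 0.25 / 0.045² ≈ 474.27 → 475.
Using p = 0.91: p(1−p) = 0.0819, so n = 1.960² × 0.0819 / 0.045² ≈ 155.37 → 156.
Reduction: 475 − 156 = 319.

319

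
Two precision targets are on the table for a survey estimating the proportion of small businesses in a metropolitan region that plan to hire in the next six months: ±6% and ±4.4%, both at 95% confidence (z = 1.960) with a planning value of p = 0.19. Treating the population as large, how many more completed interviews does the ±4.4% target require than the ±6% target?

141

At ±6%: n = 1.960² × 0.1539 / 0.060² ≈ 164.23 → 165.
At ±4.4%: n = 1.960² × 0.1539 / 0.044² ≈ 305.38 → 306.
Additional respondents: 306 − 165 = 141.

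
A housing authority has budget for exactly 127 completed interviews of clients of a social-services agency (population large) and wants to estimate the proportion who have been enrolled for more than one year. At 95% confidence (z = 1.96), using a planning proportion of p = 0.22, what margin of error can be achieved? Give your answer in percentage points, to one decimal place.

7.2

SE(p̂) = √[p(1−p)/n] = √[0.1716/127] = 0.03676.
E = z × SE = 1.96 × 0.03676 = 0.07205, or 7.2 percentage points.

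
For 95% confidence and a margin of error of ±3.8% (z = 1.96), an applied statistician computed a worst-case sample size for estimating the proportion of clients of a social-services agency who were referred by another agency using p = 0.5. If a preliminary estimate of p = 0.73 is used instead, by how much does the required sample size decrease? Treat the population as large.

Conservative (p = 0.5): n = 1.96² × 0.25 / 0.038² ≈ 665.10 → 666.
Using p = 0.73: p(1−p) = 0.1971, so n = 1.96² × 0.1971 / 0.038² ≈ 524.36 → 525.
Reduction: 666 − 525 = 141.

141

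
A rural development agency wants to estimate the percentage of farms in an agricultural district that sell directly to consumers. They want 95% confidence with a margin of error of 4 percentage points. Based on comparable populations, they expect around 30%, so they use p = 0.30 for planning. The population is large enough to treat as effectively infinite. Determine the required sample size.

505

For 95% confidence, z = 1.96.
With p = 0.30, p(1−p) = 0.2100.
n = z²·p(1−p)/E² = 1.96² × 0.2100 / 0.040² = 3.8416 × 0.2100 / 0.001600 ≈ 504.21.
Rounding up gives n = 505.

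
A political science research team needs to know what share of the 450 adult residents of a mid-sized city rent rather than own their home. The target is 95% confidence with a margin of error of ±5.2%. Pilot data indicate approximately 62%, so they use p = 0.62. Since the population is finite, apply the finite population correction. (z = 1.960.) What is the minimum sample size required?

193

Unadjusted: n₀ = 1.960² × 0.62 × 0.38 / 0.052² ≈ 334.72, so n₀ = 335.
Finite population correction with N = 450: n = n₀ / (1 + (n₀−1)/N) = 335 / (1 + 334/450) = 335 / 1.7422 ≈ 192.28.
Rounding up, n = 193.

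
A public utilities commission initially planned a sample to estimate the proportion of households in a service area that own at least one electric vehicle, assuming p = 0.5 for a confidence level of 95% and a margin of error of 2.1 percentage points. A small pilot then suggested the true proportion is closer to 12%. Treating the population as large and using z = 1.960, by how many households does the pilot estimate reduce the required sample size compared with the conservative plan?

1258

Conservative (p = 0.5): n = 1.960² × 0.25 / 0.021² ≈ 2177.78 → 2178.
Using p = 0.12: p(1−p) = 0.1056, so n = 1.960² × 0.1056 / 0.021² ≈ 919.89 → 920.
Reduction: 2178 − 920 = 1258.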